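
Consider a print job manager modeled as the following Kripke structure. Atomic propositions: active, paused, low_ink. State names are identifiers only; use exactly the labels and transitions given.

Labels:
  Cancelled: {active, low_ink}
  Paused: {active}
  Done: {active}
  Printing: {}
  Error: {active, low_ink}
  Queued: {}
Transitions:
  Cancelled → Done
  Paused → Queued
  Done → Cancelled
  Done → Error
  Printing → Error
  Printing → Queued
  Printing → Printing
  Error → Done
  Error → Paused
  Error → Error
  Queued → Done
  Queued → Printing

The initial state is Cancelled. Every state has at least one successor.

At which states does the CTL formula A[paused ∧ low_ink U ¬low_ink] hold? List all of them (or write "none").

{Paused, Done, Printing, Queued}

States satisfying paused ∧ low_ink: ∅.
States satisfying ¬low_ink: {Paused, Done, Printing, Queued}.
States satisfying A[paused ∧ low_ink U ¬low_ink]: {Paused, Done, Printing, Queued}.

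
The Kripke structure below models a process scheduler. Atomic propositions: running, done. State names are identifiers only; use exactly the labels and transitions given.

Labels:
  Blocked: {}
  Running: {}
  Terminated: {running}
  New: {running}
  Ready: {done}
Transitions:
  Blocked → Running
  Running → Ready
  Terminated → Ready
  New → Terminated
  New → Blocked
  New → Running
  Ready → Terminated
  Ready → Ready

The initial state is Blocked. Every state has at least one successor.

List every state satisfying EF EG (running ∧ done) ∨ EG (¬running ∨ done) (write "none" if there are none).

{Blocked, Running, Ready}

States satisfying EG (running ∧ done): ∅.
States satisfying EF EG (running ∧ done): ∅.
States satisfying ¬running ∨ done: {Blocked, Running, Ready}.
States satisfying EG (¬running ∨ done): {Blocked, Running, Ready}.
States satisfying EF EG (running ∧ done) ∨ EG (¬running ∨ done): {Blocked, Running, Ready}.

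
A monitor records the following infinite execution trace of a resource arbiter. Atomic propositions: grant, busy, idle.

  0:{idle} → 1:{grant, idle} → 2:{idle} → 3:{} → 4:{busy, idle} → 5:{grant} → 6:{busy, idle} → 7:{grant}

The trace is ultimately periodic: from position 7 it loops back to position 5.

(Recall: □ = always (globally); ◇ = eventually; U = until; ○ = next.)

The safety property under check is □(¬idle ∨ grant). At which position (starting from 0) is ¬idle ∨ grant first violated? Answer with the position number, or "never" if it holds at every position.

0

At position 0 the labels are {idle}, so ¬idle ∨ grant is false there. This is the first violation.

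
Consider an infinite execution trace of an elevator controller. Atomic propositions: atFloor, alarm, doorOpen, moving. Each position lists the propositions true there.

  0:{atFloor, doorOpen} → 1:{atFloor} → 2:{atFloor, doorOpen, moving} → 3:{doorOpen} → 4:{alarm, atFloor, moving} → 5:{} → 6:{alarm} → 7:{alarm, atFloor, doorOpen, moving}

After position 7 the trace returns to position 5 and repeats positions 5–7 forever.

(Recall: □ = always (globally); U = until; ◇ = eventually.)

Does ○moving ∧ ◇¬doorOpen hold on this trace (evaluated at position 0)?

The position after 0 is 1; moving is false there.
¬doorOpen holds at position 1, which is reachable from 0, so ◇¬doorOpen holds.
At position 0: ○moving is false; ◇¬doorOpen is true; so ○moving ∧ ◇¬doorOpen is false.

No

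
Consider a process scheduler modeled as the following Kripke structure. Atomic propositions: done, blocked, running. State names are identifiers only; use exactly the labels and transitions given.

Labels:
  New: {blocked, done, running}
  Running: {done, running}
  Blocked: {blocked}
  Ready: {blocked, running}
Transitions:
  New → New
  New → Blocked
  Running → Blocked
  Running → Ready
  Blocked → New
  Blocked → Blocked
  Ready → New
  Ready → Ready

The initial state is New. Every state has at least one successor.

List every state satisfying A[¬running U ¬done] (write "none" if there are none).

States satisfying ¬running: {Blocked}.
States satisfying ¬done: {Blocked, Ready}.
States satisfying A[¬running U ¬done]: {Blocked, Ready}.

{Blocked, Ready}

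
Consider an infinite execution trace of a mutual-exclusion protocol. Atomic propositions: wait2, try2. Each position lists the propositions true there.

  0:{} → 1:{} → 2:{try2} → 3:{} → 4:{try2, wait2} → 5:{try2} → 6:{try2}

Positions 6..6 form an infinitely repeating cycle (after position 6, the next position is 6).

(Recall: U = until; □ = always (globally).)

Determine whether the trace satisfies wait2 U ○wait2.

Does not hold

Walking from position 0: at position 0, ○wait2 has not yet held and wait2 fails, so wait2 U ○wait2 is false.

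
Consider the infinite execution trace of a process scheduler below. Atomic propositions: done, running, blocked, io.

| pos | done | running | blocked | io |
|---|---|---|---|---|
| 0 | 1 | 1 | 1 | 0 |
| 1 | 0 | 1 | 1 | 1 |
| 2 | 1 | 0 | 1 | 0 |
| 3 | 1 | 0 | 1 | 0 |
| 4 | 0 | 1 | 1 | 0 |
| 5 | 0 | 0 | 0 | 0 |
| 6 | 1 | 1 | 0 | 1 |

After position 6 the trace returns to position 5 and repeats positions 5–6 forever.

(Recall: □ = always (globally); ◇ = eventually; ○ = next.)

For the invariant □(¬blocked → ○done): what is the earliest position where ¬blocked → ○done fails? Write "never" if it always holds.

Check ¬blocked → ○done at each position in order: 0 ✓, 1 ✓, 2 ✓, 3 ✓, 4 ✓, 5 ✓.
At position 6 the labels are {done, io, running} and the next position 5 has {}, so ¬blocked → ○done is false there. This is the first violation.

6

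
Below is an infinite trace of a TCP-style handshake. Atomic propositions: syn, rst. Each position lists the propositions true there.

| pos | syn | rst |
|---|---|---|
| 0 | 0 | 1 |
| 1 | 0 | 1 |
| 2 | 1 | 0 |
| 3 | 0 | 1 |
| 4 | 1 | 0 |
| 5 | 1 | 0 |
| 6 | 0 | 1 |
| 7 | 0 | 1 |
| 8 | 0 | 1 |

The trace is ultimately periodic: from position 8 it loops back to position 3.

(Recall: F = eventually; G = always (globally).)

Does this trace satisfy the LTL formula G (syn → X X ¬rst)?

No

syn → X X ¬rst must hold at every position from 0 onward. It fails at position 4, so G (syn → X X ¬rst) is false.
Positions where syn holds: 2, 4, 5.
Check X X ¬rst at each: 2→ok, 4→fails, 5→fails.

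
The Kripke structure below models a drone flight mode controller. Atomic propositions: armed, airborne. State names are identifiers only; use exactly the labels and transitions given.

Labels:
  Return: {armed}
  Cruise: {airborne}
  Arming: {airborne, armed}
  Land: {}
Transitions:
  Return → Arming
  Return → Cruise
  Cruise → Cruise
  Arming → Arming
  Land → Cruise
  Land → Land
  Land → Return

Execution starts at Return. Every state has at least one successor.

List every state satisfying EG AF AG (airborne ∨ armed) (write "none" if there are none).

{Return, Cruise, Arming}

States satisfying AF AG (airborne ∨ armed): {Return, Cruise, Arming}.
States satisfying EG AF AG (airborne ∨ armed): {Return, Cruise, Arming}.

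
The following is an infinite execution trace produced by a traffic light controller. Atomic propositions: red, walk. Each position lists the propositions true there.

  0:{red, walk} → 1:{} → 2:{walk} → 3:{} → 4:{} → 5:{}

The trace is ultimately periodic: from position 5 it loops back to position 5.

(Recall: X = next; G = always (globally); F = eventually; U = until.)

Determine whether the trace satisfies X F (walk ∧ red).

The position after 0 is 1; F (walk ∧ red) is false there.

No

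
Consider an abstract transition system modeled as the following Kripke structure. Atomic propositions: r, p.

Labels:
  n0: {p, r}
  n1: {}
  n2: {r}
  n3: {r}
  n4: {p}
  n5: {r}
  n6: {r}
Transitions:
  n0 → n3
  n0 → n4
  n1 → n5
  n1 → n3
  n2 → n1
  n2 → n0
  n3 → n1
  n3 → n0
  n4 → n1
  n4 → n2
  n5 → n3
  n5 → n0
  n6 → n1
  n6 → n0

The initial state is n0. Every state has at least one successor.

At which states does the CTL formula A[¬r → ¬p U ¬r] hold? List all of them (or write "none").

States satisfying ¬r → ¬p: {n0, n1, n2, n3, n5, n6}.
States satisfying ¬r: {n1, n4}.
States satisfying A[¬r → ¬p U ¬r]: {n1, n4}.

{n1, n4}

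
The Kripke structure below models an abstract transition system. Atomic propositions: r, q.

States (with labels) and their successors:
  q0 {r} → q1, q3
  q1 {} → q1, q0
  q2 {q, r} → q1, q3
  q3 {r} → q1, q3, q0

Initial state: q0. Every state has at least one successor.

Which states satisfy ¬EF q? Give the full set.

States satisfying q: {q2}.
States satisfying EF q: {q2}.
States satisfying ¬EF q: {q0, q1, q3}.

{q0, q1, q3}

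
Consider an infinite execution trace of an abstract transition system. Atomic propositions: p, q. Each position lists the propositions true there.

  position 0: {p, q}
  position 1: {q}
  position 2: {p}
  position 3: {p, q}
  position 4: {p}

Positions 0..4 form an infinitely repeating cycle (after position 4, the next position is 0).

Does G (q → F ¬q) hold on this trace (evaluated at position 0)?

q → F ¬q holds at every position 0..4, and those are all positions ever visited, so G (q → F ¬q) holds.
Positions where q holds: 0, 1, 3.
Check F ¬q at each: 0→ok, 1→ok, 3→ok.

Satisfied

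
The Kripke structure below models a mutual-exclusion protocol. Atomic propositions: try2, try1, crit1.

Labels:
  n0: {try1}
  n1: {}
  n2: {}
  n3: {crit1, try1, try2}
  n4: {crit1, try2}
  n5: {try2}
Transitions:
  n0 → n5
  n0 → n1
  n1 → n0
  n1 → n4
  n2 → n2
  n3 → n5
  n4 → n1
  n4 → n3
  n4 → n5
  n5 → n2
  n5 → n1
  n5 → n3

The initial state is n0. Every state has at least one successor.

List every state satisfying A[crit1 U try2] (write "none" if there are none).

{n3, n4, n5}

States satisfying crit1: {n3, n4}.
States satisfying try2: {n3, n4, n5}.
States satisfying A[crit1 U try2]: {n3, n4, n5}.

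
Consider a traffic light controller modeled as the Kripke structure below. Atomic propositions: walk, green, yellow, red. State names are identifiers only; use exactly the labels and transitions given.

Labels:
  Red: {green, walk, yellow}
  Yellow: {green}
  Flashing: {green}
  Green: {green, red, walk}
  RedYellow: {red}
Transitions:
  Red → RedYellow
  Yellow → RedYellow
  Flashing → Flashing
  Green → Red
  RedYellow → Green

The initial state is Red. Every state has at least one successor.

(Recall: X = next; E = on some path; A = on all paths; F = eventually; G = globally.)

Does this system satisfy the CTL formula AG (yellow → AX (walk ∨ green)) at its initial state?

States satisfying yellow → AX (walk ∨ green): {Yellow, Flashing, Green, RedYellow}.
States satisfying AG (yellow → AX (walk ∨ green)): {Flashing}.
Red is reachable from Red and violates yellow → AX (walk ∨ green), so AG fails at Red.
Red ∉ Sat(AG (yellow → AX (walk ∨ green))).

Violated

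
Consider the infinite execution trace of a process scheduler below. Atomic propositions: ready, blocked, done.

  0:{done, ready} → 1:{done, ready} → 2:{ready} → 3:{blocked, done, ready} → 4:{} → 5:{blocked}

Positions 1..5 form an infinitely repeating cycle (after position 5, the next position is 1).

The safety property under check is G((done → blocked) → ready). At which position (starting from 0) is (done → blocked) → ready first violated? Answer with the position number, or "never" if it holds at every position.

Check (done → blocked) → ready at each position in order: 0 ✓, 1 ✓, 2 ✓, 3 ✓.
At position 4 the labels are {}, so (done → blocked) → ready is false there. This is the first violation.

4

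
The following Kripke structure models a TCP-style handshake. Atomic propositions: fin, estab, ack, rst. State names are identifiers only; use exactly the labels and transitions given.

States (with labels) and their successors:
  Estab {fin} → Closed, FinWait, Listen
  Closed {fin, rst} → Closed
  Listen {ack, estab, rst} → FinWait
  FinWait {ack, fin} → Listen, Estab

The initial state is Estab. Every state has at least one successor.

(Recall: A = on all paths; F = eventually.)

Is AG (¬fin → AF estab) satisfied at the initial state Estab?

Yes

States satisfying ¬fin → AF estab: {Estab, Closed, Listen, FinWait}.
States satisfying AG (¬fin → AF estab): {Estab, Closed, Listen, FinWait}.
Every state reachable from Estab satisfies ¬fin → AF estab.
Estab ∈ Sat(AG (¬fin → AF estab)).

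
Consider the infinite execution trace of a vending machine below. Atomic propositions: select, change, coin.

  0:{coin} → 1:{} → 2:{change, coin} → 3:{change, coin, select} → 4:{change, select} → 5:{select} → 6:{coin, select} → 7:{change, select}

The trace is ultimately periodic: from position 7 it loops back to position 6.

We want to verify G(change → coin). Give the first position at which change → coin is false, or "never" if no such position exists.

4

Check change → coin at each position in order: 0 ✓, 1 ✓, 2 ✓, 3 ✓.
At position 4 the labels are {change, select}, so change → coin is false there. This is the first violation.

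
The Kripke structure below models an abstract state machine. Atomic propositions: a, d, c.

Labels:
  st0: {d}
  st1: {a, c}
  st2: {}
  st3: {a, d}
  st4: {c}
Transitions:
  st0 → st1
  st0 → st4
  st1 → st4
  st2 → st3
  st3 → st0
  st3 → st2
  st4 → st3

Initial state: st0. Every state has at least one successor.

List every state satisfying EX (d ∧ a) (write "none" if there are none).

{st2, st4}

States satisfying d ∧ a: {st3}.
States satisfying EX (d ∧ a): {st2, st4}.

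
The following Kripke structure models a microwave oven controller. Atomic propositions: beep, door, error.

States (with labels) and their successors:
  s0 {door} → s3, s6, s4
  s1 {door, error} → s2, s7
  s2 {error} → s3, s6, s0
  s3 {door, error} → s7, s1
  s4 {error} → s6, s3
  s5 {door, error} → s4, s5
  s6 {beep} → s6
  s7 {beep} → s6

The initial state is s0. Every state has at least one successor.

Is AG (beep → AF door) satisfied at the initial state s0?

Does not hold

States satisfying beep → AF door: {s0, s1, s2, s3, s4, s5}.
States satisfying AG (beep → AF door): ∅.
s6 is reachable from s0 and violates beep → AF door, so AG fails at s0.
s0 ∉ Sat(AG (beep → AF door)).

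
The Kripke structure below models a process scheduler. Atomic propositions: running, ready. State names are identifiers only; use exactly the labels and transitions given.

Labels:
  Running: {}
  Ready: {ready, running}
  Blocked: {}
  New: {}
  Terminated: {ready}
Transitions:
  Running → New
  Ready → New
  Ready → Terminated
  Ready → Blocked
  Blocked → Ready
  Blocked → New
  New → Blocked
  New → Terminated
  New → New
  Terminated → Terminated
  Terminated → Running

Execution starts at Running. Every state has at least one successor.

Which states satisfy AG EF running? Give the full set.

{Running, Ready, Blocked, New, Terminated}

States satisfying EF running: {Running, Ready, Blocked, New, Terminated}.
States satisfying AG EF running: {Running, Ready, Blocked, New, Terminated}.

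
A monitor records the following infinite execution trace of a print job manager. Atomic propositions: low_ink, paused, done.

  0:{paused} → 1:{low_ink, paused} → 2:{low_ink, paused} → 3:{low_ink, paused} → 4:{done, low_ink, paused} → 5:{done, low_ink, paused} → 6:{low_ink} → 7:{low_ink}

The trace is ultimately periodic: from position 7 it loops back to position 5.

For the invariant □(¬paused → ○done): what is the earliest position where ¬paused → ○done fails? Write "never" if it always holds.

6

Check ¬paused → ○done at each position in order: 0 ✓, 1 ✓, 2 ✓, 3 ✓, 4 ✓, 5 ✓.
At position 6 the labels are {low_ink} and the next position 7 has {low_ink}, so ¬paused → ○done is false there. This is the first violation.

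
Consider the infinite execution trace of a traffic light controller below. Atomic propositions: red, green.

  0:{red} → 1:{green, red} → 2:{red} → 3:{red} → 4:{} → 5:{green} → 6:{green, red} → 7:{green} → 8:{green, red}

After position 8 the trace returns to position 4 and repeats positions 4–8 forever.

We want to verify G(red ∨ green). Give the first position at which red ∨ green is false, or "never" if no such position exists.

Check red ∨ green at each position in order: 0 ✓, 1 ✓, 2 ✓, 3 ✓.
At position 4 the labels are {}, so red ∨ green is false there. This is the first violation.

4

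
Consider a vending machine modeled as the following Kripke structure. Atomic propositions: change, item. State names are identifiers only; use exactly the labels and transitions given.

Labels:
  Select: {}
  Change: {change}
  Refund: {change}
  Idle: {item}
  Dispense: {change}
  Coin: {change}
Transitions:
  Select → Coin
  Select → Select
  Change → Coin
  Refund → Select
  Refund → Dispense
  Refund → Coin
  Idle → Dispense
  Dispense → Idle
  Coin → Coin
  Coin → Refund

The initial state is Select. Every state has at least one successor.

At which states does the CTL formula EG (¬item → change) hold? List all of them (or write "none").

{Change, Refund, Idle, Dispense, Coin}

States satisfying ¬item → change: {Change, Refund, Idle, Dispense, Coin}.
States satisfying EG (¬item → change): {Change, Refund, Idle, Dispense, Coin}.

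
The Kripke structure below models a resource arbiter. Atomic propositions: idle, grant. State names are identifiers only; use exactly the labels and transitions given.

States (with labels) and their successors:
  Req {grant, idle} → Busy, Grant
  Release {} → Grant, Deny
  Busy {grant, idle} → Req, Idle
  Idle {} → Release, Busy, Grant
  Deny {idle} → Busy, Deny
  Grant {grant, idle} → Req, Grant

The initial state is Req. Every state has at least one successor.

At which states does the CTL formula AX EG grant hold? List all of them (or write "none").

States satisfying EG grant: {Req, Busy, Grant}.
States satisfying AX EG grant: {Req, Grant}.

{Req, Grant}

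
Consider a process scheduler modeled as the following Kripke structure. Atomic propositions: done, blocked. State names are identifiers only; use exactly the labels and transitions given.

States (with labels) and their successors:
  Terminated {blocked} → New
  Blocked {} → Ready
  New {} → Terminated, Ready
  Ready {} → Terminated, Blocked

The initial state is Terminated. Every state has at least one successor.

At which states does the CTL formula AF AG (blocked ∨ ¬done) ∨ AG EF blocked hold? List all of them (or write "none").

{Terminated, Blocked, New, Ready}

States satisfying AG (blocked ∨ ¬done): {Terminated, Blocked, New, Ready}.
States satisfying AF AG (blocked ∨ ¬done): {Terminated, Blocked, New, Ready}.
States satisfying EF blocked: {Terminated, Blocked, New, Ready}.
States satisfying AG EF blocked: {Terminated, Blocked, New, Ready}.
States satisfying AF AG (blocked ∨ ¬done) ∨ AG EF blocked: {Terminated, Blocked, New, Ready}.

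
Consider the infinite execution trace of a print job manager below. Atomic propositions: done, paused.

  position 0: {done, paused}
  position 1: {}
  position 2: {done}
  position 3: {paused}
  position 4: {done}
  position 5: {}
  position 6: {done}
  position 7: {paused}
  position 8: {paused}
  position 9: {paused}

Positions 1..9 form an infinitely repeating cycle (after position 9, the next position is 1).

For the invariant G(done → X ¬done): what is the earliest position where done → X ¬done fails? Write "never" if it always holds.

never

done → X ¬done holds at every position 0..9, and those are all the positions the trace ever visits, so the invariant G(done → X ¬done) is never violated.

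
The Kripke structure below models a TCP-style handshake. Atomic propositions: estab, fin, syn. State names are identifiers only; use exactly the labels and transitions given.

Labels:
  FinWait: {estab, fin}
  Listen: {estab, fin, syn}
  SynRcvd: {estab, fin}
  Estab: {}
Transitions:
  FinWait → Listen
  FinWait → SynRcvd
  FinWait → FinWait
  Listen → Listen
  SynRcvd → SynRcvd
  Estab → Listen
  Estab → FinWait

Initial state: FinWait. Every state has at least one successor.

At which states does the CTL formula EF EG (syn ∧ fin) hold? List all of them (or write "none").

States satisfying EG (syn ∧ fin): {Listen}.
States satisfying EF EG (syn ∧ fin): {FinWait, Listen, Estab}.

{FinWait, Listen, Estab}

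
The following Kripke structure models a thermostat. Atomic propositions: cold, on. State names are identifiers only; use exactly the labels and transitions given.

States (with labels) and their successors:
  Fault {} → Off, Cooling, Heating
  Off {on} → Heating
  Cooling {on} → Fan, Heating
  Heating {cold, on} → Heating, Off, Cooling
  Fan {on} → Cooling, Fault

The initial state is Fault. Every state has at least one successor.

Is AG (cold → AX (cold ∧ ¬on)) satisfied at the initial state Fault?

States satisfying cold → AX (cold ∧ ¬on): {Fault, Off, Cooling, Fan}.
States satisfying AG (cold → AX (cold ∧ ¬on)): ∅.
Heating is reachable from Fault and violates cold → AX (cold ∧ ¬on), so AG fails at Fault.
Fault ∉ Sat(AG (cold → AX (cold ∧ ¬on))).

No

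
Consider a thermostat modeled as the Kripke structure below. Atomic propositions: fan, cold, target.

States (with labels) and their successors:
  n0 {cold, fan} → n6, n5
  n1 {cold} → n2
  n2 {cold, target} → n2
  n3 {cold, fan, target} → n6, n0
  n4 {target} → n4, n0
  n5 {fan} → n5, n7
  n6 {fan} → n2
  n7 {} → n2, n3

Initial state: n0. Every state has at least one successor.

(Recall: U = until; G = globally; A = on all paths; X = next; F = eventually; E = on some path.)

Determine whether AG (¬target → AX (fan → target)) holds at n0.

States satisfying ¬target → AX (fan → target): {n1, n2, n3, n4, n6, n7}.
States satisfying AG (¬target → AX (fan → target)): {n1, n2, n6}.
n0 is reachable from n0 and violates ¬target → AX (fan → target), so AG fails at n0.
n0 ∉ Sat(AG (¬target → AX (fan → target))).

Does not hold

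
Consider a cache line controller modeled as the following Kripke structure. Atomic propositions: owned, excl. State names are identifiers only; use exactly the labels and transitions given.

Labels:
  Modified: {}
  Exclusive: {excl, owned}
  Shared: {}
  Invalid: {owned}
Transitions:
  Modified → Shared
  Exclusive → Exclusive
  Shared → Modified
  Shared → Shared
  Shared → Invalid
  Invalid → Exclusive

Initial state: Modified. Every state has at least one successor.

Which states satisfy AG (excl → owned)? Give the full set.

States satisfying excl → owned: {Modified, Exclusive, Shared, Invalid}.
States satisfying AG (excl → owned): {Modified, Exclusive, Shared, Invalid}.

{Modified, Exclusive, Shared, Invalid}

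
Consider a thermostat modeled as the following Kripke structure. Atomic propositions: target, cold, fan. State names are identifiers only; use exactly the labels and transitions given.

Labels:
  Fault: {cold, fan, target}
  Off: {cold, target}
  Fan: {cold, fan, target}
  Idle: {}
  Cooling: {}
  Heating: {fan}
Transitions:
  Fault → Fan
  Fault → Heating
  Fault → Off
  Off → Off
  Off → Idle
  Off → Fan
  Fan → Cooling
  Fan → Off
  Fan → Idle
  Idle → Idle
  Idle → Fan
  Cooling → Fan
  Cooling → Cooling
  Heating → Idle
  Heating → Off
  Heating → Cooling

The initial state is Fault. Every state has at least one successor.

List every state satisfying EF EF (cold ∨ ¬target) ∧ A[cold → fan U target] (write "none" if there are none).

States satisfying EF (cold ∨ ¬target): {Fault, Off, Fan, Idle, Cooling, Heating}.
States satisfying EF EF (cold ∨ ¬target): {Fault, Off, Fan, Idle, Cooling, Heating}.
States satisfying cold → fan: {Fault, Fan, Idle, Cooling, Heating}.
States satisfying target: {Fault, Off, Fan}.
States satisfying A[cold → fan U target]: {Fault, Off, Fan}.
States satisfying EF EF (cold ∨ ¬target) ∧ A[cold → fan U target]: {Fault, Off, Fan}.

{Fault, Off, Fan}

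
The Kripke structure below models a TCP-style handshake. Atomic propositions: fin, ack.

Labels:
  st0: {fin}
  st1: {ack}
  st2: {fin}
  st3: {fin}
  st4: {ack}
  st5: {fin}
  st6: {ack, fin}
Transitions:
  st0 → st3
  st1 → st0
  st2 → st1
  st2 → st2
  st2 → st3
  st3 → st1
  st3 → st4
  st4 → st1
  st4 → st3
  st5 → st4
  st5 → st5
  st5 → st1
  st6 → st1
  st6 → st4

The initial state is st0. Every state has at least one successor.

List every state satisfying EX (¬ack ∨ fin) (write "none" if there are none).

States satisfying ¬ack ∨ fin: {st0, st2, st3, st5, st6}.
States satisfying EX (¬ack ∨ fin): {st0, st1, st2, st4, st5}.

{st0, st1, st2, st4, st5}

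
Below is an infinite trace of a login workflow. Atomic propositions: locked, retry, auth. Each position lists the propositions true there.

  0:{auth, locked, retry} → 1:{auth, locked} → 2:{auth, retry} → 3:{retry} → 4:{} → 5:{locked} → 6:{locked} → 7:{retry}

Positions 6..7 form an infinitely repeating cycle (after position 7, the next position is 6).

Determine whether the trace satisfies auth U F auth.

Walking from position 0: F auth first holds at position 0, and auth holds at every earlier position along the way, so auth U F auth holds.

Yes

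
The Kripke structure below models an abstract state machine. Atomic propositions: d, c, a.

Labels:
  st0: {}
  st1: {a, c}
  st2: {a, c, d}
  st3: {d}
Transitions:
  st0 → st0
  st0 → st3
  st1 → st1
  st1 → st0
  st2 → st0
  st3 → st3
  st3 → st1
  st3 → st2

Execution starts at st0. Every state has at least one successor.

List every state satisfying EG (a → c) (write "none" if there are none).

{st0, st1, st2, st3}

States satisfying a → c: {st0, st1, st2, st3}.
States satisfying EG (a → c): {st0, st1, st2, st3}.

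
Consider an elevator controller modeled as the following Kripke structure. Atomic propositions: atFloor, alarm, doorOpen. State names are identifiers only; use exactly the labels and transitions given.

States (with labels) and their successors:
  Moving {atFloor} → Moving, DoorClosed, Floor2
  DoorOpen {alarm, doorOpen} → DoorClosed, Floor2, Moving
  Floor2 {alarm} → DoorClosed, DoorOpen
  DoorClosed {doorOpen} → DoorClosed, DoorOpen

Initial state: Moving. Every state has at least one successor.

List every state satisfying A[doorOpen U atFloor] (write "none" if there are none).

{Moving}

States satisfying doorOpen: {DoorOpen, DoorClosed}.
States satisfying atFloor: {Moving}.
States satisfying A[doorOpen U atFloor]: {Moving}.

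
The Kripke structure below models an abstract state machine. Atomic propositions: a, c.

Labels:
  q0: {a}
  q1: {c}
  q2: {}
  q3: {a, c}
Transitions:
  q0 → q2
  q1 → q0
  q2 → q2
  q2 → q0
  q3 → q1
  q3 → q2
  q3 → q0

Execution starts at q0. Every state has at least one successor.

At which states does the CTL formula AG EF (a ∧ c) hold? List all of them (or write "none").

none

States satisfying EF (a ∧ c): {q3}.
States satisfying AG EF (a ∧ c): ∅.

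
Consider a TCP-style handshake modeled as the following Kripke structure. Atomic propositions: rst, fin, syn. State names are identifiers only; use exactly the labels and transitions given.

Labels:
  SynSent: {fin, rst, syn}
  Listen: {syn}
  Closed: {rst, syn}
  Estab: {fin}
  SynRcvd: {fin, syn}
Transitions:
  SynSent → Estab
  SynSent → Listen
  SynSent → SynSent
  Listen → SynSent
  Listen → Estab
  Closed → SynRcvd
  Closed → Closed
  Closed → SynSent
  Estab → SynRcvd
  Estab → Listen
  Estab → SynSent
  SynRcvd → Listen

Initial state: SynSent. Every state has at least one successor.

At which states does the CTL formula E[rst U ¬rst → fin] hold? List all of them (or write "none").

States satisfying rst: {SynSent, Closed}.
States satisfying ¬rst → fin: {SynSent, Closed, Estab, SynRcvd}.
States satisfying E[rst U ¬rst → fin]: {SynSent, Closed, Estab, SynRcvd}.

{SynSent, Closed, Estab, SynRcvd}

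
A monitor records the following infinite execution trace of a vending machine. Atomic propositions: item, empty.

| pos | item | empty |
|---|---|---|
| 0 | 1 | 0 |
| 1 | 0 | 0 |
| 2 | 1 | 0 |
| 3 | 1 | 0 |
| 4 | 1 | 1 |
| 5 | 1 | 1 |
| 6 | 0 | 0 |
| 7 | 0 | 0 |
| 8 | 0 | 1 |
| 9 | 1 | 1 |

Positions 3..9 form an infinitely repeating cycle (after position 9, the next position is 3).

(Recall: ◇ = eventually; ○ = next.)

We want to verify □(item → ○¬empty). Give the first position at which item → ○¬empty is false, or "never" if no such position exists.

3

Check item → ○¬empty at each position in order: 0 ✓, 1 ✓, 2 ✓.
At position 3 the labels are {item} and the next position 4 has {empty, item}, so item → ○¬empty is false there. This is the first violation.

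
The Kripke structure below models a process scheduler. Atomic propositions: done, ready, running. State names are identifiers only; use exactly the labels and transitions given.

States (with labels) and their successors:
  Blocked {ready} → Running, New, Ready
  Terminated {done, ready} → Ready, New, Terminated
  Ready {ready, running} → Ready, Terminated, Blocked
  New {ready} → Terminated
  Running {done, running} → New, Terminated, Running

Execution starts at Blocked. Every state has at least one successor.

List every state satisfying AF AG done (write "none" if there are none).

none

States satisfying AG done: ∅.
States satisfying AF AG done: ∅.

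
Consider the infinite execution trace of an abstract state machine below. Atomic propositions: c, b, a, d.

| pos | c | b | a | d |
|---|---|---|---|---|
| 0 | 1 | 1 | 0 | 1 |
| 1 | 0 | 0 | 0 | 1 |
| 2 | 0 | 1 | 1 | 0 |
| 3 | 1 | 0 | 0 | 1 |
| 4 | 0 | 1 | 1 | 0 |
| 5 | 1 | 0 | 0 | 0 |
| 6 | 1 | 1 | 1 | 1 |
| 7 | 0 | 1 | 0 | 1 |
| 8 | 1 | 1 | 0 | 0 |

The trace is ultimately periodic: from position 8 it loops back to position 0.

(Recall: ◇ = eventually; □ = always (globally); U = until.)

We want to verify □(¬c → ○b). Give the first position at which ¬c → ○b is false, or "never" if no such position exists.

2

Check ¬c → ○b at each position in order: 0 ✓, 1 ✓.
At position 2 the labels are {a, b} and the next position 3 has {c, d}, so ¬c → ○b is false there. This is the first violation.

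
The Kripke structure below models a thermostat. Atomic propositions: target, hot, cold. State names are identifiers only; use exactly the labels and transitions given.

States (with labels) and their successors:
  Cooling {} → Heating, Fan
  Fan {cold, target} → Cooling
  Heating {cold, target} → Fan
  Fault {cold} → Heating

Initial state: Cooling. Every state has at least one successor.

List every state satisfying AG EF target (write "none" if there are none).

{Cooling, Fan, Heating, Fault}

States satisfying EF target: {Cooling, Fan, Heating, Fault}.
States satisfying AG EF target: {Cooling, Fan, Heating, Fault}.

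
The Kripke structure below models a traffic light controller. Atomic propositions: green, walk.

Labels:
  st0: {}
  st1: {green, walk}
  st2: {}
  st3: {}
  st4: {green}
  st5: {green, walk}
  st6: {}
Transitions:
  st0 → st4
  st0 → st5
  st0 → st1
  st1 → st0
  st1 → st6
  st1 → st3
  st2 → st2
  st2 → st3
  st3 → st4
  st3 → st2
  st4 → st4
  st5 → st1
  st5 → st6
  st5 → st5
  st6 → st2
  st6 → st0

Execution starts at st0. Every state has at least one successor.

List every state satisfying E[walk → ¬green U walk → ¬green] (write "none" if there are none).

States satisfying walk → ¬green: {st0, st2, st3, st4, st6}.
States satisfying E[walk → ¬green U walk → ¬green]: {st0, st2, st3, st4, st6}.

{st0, st2, st3, st4, st6}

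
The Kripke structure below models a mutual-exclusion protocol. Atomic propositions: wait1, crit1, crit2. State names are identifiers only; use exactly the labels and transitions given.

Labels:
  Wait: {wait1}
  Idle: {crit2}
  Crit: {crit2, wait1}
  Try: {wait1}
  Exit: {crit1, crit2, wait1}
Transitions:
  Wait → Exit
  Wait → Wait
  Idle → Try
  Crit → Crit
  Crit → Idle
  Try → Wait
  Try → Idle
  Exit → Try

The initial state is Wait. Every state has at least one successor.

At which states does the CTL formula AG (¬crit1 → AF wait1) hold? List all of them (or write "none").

{Wait, Idle, Crit, Try, Exit}

States satisfying ¬crit1 → AF wait1: {Wait, Idle, Crit, Try, Exit}.
States satisfying AG (¬crit1 → AF wait1): {Wait, Idle, Crit, Try, Exit}.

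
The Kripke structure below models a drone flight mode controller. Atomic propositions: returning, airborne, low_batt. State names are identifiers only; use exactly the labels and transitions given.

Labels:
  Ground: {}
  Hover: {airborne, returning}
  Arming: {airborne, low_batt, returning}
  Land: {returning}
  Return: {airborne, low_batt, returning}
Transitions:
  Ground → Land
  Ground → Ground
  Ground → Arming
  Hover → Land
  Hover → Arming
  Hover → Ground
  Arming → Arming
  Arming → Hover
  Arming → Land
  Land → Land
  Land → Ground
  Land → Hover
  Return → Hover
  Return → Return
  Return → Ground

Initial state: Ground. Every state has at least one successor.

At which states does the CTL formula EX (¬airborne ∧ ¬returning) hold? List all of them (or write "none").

{Ground, Hover, Land, Return}

States satisfying ¬airborne ∧ ¬returning: {Ground}.
States satisfying EX (¬airborne ∧ ¬returning): {Ground, Hover, Land, Return}.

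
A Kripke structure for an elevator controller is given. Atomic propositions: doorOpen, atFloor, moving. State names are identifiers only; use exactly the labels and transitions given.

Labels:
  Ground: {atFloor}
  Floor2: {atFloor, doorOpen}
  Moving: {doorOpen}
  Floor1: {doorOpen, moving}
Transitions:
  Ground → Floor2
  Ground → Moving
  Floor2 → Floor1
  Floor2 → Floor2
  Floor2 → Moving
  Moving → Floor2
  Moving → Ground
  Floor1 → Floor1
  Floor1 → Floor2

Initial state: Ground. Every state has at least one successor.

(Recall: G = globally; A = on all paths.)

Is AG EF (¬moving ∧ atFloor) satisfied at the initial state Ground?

States satisfying EF (¬moving ∧ atFloor): {Ground, Floor2, Moving, Floor1}.
States satisfying AG EF (¬moving ∧ atFloor): {Ground, Floor2, Moving, Floor1}.
Every state reachable from Ground satisfies EF (¬moving ∧ atFloor).
Ground ∈ Sat(AG EF (¬moving ∧ atFloor)).

Holds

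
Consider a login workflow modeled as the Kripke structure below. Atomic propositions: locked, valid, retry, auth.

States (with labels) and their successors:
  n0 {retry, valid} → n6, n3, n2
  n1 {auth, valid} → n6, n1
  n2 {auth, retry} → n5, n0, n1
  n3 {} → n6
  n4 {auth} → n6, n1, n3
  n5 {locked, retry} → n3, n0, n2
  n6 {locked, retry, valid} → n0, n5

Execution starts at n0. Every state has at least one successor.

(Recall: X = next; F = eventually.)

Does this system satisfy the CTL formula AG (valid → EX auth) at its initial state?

No

States satisfying valid → EX auth: {n0, n1, n2, n3, n4, n5}.
States satisfying AG (valid → EX auth): ∅.
n6 is reachable from n0 and violates valid → EX auth, so AG fails at n0.
n0 ∉ Sat(AG (valid → EX auth)).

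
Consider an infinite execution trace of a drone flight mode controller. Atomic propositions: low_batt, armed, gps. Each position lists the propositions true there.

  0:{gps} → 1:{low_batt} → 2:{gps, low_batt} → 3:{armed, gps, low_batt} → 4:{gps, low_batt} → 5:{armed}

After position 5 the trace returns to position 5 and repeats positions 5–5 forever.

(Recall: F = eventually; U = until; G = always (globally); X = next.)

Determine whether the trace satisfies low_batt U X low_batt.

Holds

Walking from position 0: X low_batt first holds at position 0, and low_batt holds at every earlier position along the way, so low_batt U X low_batt holds.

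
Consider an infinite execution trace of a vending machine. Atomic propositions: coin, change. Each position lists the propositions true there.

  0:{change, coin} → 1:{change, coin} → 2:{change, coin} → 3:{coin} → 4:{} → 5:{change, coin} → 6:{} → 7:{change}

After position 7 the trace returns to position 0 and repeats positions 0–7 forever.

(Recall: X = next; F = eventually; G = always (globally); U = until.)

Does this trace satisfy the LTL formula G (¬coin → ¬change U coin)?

¬coin → ¬change U coin must hold at every position from 0 onward. It fails at position 6, so G (¬coin → ¬change U coin) is false.
Positions where ¬coin holds: 4, 6, 7.
Check ¬change U coin at each: 4→ok, 6→fails, 7→fails.

Violated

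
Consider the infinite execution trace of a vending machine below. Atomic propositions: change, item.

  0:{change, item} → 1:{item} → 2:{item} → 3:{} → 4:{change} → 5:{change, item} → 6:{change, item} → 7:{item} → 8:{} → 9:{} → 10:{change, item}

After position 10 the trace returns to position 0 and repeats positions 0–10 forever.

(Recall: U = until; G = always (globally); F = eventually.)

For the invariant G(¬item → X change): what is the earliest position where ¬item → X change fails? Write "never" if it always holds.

8

Check ¬item → X change at each position in order: 0 ✓, 1 ✓, 2 ✓, 3 ✓, 4 ✓, 5 ✓, 6 ✓, 7 ✓.
At position 8 the labels are {} and the next position 9 has {}, so ¬item → X change is false there. This is the first violation.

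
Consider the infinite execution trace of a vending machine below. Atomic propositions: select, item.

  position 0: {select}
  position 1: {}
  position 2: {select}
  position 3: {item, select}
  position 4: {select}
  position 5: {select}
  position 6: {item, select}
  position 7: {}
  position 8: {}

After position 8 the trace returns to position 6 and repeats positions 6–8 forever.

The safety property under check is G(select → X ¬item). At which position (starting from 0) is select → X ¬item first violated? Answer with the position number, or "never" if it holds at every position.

Check select → X ¬item at each position in order: 0 ✓, 1 ✓.
At position 2 the labels are {select} and the next position 3 has {item, select}, so select → X ¬item is false there. This is the first violation.

2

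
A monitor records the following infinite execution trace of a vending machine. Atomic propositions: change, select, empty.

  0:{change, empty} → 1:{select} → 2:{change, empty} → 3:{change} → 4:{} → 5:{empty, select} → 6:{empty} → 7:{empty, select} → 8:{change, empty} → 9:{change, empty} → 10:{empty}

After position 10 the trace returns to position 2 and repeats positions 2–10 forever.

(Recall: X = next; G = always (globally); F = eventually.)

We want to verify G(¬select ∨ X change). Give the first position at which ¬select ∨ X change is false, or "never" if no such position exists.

Check ¬select ∨ X change at each position in order: 0 ✓, 1 ✓, 2 ✓, 3 ✓, 4 ✓.
At position 5 the labels are {empty, select} and the next position 6 has {empty}, so ¬select ∨ X change is false there. This is the first violation.

5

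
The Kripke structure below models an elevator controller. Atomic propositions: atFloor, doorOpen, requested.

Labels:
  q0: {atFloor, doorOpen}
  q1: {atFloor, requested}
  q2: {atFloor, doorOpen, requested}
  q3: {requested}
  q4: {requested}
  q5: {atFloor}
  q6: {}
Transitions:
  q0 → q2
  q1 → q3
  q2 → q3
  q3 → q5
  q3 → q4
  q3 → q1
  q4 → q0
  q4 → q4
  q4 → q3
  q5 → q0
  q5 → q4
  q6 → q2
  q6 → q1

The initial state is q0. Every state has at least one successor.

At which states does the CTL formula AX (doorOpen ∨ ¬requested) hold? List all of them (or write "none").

States satisfying doorOpen ∨ ¬requested: {q0, q2, q5, q6}.
States satisfying AX (doorOpen ∨ ¬requested): {q0}.

{q0}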